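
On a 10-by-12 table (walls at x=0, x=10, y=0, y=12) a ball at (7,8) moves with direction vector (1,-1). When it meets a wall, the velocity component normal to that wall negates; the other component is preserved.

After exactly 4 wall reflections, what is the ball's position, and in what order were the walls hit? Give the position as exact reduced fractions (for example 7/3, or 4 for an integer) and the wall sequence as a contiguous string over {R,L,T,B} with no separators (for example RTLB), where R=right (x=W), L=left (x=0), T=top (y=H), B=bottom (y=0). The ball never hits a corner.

1. t=3 → R at (10,5); v=(-1,-1)
2. t=5 → B at (5,0); v=(-1,1)
3. t=5 → L at (0,5); v=(1,1)
4. t=7 → T at (7,12); v=(1,-1)

Final position: (7,12)
Wall sequence: RBLT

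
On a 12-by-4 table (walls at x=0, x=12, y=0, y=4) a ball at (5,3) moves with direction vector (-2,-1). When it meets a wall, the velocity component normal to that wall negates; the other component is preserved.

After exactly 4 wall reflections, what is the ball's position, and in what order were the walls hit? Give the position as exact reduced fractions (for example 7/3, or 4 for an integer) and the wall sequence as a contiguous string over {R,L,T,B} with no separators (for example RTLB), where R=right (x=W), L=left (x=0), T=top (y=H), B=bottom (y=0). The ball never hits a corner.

1. t=5/2 → L at (0,1/2); v=(2,-1)
2. t=1/2 → B at (1,0); v=(2,1)
3. t=4 → T at (9,4); v=(2,-1)
4. t=3/2 → R at (12,5/2); v=(-2,-1)

Final position: (12,5/2)
Wall sequence: LBTR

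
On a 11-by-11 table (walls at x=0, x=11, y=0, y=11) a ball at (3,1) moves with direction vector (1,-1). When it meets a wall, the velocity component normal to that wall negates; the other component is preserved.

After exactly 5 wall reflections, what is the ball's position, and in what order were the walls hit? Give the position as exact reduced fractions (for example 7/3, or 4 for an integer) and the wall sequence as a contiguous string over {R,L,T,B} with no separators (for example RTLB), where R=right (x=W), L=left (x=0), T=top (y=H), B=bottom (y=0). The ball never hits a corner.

Final position: (4,0)
Wall sequence: BRTLB

1. t=1 → B at (4,0); v=(1,1)
2. t=7 → R at (11,7); v=(-1,1)
3. t=4 → T at (7,11); v=(-1,-1)
4. t=7 → L at (0,4); v=(1,-1)
5. t=4 → B at (4,0); v=(1,1)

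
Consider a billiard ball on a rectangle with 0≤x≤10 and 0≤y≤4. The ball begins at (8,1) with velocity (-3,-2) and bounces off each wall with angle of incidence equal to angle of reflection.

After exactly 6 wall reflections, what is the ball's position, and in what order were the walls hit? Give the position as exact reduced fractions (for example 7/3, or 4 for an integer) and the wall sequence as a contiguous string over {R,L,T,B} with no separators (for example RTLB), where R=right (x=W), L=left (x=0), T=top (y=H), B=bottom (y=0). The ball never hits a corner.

Final position: (17/2,4)
Wall sequence: BTLBRT

1. t=1/2 → B at (13/2,0); v=(-3,2)
2. t=2 → T at (1/2,4); v=(-3,-2)
3. t=1/6 → L at (0,11/3); v=(3,-2)
4. t=11/6 → B at (11/2,0); v=(3,2)
5. t=3/2 → R at (10,3); v=(-3,2)
6. t=1/2 → T at (17/2,4); v=(-3,-2)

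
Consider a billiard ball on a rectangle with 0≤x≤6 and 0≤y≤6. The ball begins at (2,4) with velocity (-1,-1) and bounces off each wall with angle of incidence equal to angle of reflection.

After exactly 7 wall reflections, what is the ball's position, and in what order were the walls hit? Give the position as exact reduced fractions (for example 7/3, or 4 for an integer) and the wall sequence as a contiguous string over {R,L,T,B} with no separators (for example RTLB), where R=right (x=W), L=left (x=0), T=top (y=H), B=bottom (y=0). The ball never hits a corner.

1. t=2 → L at (0,2); v=(1,-1)
2. t=2 → B at (2,0); v=(1,1)
3. t=4 → R at (6,4); v=(-1,1)
4. t=2 → T at (4,6); v=(-1,-1)
5. t=4 → L at (0,2); v=(1,-1)
6. t=2 → B at (2,0); v=(1,1)
7. t=4 → R at (6,4); v=(-1,1)

Final position: (6,4)
Wall sequence: LBRTLBR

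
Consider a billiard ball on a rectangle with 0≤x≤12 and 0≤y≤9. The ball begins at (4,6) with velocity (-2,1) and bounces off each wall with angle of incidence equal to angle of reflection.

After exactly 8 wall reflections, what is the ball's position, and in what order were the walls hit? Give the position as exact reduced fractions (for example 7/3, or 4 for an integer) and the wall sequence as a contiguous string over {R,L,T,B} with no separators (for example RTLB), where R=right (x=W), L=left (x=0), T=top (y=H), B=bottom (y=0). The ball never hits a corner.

1. t=2 → L at (0,8); v=(2,1)
2. t=1 → T at (2,9); v=(2,-1)
3. t=5 → R at (12,4); v=(-2,-1)
4. t=4 → B at (4,0); v=(-2,1)
5. t=2 → L at (0,2); v=(2,1)
6. t=6 → R at (12,8); v=(-2,1)
7. t=1 → T at (10,9); v=(-2,-1)
8. t=5 → L at (0,4); v=(2,-1)

Final position: (0,4)
Wall sequence: LTRBLRTL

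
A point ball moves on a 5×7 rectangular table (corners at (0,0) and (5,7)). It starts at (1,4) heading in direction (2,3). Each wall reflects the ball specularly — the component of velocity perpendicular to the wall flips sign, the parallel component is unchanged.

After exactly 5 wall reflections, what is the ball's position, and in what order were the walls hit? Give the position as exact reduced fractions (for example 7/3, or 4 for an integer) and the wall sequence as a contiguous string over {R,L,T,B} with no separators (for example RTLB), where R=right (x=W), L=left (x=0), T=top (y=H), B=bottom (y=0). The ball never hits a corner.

Final position: (7/3,7)
Wall sequence: TRBLT

1. t=1 → T at (3,7); v=(2,-3)
2. t=1 → R at (5,4); v=(-2,-3)
3. t=4/3 → B at (7/3,0); v=(-2,3)
4. t=7/6 → L at (0,7/2); v=(2,3)
5. t=7/6 → T at (7/3,7); v=(2,-3)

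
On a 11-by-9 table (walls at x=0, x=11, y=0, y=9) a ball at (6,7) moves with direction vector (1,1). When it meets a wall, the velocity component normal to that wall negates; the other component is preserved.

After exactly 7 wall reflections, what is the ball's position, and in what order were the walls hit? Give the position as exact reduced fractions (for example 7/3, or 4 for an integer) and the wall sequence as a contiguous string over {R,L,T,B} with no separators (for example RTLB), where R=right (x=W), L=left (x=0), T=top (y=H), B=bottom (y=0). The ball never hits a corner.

Final position: (9,0)
Wall sequence: TRBLTRB

1. t=2 → T at (8,9); v=(1,-1)
2. t=3 → R at (11,6); v=(-1,-1)
3. t=6 → B at (5,0); v=(-1,1)
4. t=5 → L at (0,5); v=(1,1)
5. t=4 → T at (4,9); v=(1,-1)
6. t=7 → R at (11,2); v=(-1,-1)
7. t=2 → B at (9,0); v=(-1,1)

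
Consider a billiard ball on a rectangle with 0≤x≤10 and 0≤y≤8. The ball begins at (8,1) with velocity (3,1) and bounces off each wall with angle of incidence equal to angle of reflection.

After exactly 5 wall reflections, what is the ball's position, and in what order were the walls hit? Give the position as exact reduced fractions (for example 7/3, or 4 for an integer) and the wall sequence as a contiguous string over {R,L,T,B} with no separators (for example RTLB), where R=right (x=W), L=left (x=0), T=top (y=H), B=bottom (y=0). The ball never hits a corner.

Final position: (0,13/3)
Wall sequence: RLTRL

1. t=2/3 → R at (10,5/3); v=(-3,1)
2. t=10/3 → L at (0,5); v=(3,1)
3. t=3 → T at (9,8); v=(3,-1)
4. t=1/3 → R at (10,23/3); v=(-3,-1)
5. t=10/3 → L at (0,13/3); v=(3,-1)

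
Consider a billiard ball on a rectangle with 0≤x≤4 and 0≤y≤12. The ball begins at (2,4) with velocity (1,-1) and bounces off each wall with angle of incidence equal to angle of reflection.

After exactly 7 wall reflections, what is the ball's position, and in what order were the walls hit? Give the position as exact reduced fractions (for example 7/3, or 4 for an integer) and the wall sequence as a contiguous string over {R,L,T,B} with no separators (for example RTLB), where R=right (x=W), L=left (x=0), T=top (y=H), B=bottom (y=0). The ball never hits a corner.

Final position: (4,10)
Wall sequence: RBLRLTR

1. t=2 → R at (4,2); v=(-1,-1)
2. t=2 → B at (2,0); v=(-1,1)
3. t=2 → L at (0,2); v=(1,1)
4. t=4 → R at (4,6); v=(-1,1)
5. t=4 → L at (0,10); v=(1,1)
6. t=2 → T at (2,12); v=(1,-1)
7. t=2 → R at (4,10); v=(-1,-1)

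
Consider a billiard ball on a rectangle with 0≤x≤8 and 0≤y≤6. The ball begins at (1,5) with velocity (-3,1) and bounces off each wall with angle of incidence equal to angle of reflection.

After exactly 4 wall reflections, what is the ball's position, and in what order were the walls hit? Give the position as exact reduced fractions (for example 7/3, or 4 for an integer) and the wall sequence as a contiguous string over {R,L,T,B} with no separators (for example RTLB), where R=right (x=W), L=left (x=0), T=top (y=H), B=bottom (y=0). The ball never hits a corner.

1. t=1/3 → L at (0,16/3); v=(3,1)
2. t=2/3 → T at (2,6); v=(3,-1)
3. t=2 → R at (8,4); v=(-3,-1)
4. t=8/3 → L at (0,4/3); v=(3,-1)

Final position: (0,4/3)
Wall sequence: LTRL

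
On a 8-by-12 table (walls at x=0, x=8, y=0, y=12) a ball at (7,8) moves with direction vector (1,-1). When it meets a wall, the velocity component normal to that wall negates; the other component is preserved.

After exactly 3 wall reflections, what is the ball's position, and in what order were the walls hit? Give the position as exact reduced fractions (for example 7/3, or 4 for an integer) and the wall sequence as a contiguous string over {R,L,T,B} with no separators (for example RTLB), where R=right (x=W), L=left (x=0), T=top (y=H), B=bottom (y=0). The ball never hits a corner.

Final position: (0,1)
Wall sequence: RBL

1. t=1 → R at (8,7); v=(-1,-1)
2. t=7 → B at (1,0); v=(-1,1)
3. t=1 → L at (0,1); v=(1,1)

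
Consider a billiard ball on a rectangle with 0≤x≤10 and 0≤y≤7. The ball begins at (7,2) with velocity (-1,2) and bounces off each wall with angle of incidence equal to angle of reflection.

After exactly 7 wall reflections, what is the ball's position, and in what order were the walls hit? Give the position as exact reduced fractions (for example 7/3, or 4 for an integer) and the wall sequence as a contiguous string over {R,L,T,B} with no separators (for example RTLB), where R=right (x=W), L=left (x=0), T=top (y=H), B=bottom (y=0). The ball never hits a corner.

Final position: (10,6)
Wall sequence: TBLTBTR

1. t=5/2 → T at (9/2,7); v=(-1,-2)
2. t=7/2 → B at (1,0); v=(-1,2)
3. t=1 → L at (0,2); v=(1,2)
4. t=5/2 → T at (5/2,7); v=(1,-2)
5. t=7/2 → B at (6,0); v=(1,2)
6. t=7/2 → T at (19/2,7); v=(1,-2)
7. t=1/2 → R at (10,6); v=(-1,-2)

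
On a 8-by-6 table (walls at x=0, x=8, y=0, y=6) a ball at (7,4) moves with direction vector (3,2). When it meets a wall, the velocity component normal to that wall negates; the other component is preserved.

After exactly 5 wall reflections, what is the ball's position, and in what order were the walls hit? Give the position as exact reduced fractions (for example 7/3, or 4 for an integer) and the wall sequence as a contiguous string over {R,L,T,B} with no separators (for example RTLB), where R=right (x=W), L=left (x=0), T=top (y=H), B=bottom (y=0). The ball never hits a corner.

1. t=1/3 → R at (8,14/3); v=(-3,2)
2. t=2/3 → T at (6,6); v=(-3,-2)
3. t=2 → L at (0,2); v=(3,-2)
4. t=1 → B at (3,0); v=(3,2)
5. t=5/3 → R at (8,10/3); v=(-3,2)

Final position: (8,10/3)
Wall sequence: RTLBR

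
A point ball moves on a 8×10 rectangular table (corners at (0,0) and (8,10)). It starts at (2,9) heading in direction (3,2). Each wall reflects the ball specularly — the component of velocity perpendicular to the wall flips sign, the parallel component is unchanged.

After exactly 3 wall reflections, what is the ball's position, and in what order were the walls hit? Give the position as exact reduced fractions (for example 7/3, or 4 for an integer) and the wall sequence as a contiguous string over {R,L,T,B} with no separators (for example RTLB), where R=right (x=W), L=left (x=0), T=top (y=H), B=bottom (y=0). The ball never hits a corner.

1. t=1/2 → T at (7/2,10); v=(3,-2)
2. t=3/2 → R at (8,7); v=(-3,-2)
3. t=8/3 → L at (0,5/3); v=(3,-2)

Final position: (0,5/3)
Wall sequence: TRL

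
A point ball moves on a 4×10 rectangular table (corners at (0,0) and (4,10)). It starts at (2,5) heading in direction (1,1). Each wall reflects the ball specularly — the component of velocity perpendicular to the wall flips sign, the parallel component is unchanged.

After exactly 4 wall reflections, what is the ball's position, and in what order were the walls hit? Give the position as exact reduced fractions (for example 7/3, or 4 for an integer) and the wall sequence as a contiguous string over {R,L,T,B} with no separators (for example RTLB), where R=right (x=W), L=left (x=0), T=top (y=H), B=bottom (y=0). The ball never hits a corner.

1. t=2 → R at (4,7); v=(-1,1)
2. t=3 → T at (1,10); v=(-1,-1)
3. t=1 → L at (0,9); v=(1,-1)
4. t=4 → R at (4,5); v=(-1,-1)

Final position: (4,5)
Wall sequence: RTLR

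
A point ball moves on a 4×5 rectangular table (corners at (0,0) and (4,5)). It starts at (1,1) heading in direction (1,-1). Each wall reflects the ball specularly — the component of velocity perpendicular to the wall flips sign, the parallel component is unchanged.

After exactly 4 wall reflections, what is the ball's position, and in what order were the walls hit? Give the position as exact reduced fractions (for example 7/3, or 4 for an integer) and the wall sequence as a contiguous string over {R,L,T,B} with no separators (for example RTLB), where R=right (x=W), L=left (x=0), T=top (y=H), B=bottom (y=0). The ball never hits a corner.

1. t=1 → B at (2,0); v=(1,1)
2. t=2 → R at (4,2); v=(-1,1)
3. t=3 → T at (1,5); v=(-1,-1)
4. t=1 → L at (0,4); v=(1,-1)

Final position: (0,4)
Wall sequence: BRTL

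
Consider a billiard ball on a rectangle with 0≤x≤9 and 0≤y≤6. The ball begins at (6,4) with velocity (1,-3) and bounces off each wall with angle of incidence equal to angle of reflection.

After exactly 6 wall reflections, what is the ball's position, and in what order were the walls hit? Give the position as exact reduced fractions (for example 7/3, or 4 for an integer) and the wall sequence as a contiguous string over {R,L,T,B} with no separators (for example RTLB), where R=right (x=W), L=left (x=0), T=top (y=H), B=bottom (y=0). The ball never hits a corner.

1. t=4/3 → B at (22/3,0); v=(1,3)
2. t=5/3 → R at (9,5); v=(-1,3)
3. t=1/3 → T at (26/3,6); v=(-1,-3)
4. t=2 → B at (20/3,0); v=(-1,3)
5. t=2 → T at (14/3,6); v=(-1,-3)
6. t=2 → B at (8/3,0); v=(-1,3)

Final position: (8/3,0)
Wall sequence: BRTBTB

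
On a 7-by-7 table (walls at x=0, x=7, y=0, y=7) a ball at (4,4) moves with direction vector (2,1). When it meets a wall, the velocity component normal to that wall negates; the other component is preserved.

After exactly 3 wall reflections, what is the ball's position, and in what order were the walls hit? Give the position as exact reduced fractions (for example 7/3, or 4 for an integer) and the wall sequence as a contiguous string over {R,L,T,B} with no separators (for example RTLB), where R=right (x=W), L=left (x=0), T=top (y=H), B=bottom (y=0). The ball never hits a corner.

1. t=3/2 → R at (7,11/2); v=(-2,1)
2. t=3/2 → T at (4,7); v=(-2,-1)
3. t=2 → L at (0,5); v=(2,-1)

Final position: (0,5)
Wall sequence: RTL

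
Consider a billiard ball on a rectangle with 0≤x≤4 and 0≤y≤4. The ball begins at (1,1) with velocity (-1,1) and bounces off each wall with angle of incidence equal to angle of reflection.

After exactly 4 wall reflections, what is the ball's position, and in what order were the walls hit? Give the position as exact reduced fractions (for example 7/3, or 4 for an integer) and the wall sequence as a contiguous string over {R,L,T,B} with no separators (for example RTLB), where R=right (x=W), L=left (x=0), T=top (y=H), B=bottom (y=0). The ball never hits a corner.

1. t=1 → L at (0,2); v=(1,1)
2. t=2 → T at (2,4); v=(1,-1)
3. t=2 → R at (4,2); v=(-1,-1)
4. t=2 → B at (2,0); v=(-1,1)

Final position: (2,0)
Wall sequence: LTRB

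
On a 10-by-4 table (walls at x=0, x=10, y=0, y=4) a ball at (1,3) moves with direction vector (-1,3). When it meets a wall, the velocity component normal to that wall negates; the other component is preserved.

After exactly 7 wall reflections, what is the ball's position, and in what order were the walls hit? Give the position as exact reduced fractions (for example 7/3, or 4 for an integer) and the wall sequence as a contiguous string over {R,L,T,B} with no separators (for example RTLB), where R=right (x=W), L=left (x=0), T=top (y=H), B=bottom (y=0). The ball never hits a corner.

1. t=1/3 → T at (2/3,4); v=(-1,-3)
2. t=2/3 → L at (0,2); v=(1,-3)
3. t=2/3 → B at (2/3,0); v=(1,3)
4. t=4/3 → T at (2,4); v=(1,-3)
5. t=4/3 → B at (10/3,0); v=(1,3)
6. t=4/3 → T at (14/3,4); v=(1,-3)
7. t=4/3 → B at (6,0); v=(1,3)

Final position: (6,0)
Wall sequence: TLBTBTB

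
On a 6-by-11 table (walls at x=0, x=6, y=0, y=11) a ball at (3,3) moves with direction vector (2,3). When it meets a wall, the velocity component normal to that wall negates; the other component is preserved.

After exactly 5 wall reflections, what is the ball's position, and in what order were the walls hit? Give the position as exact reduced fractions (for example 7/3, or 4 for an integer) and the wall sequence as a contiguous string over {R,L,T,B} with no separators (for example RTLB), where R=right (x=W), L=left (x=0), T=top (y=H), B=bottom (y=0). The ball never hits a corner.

1. t=3/2 → R at (6,15/2); v=(-2,3)
2. t=7/6 → T at (11/3,11); v=(-2,-3)
3. t=11/6 → L at (0,11/2); v=(2,-3)
4. t=11/6 → B at (11/3,0); v=(2,3)
5. t=7/6 → R at (6,7/2); v=(-2,3)

Final position: (6,7/2)
Wall sequence: RTLBR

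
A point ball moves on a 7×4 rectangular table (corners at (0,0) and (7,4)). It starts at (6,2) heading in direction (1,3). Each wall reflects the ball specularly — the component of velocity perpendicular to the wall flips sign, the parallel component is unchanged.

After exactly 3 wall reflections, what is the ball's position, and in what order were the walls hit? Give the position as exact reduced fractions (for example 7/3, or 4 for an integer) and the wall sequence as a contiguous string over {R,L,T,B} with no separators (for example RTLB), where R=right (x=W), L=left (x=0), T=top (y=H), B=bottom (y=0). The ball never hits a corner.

Final position: (6,0)
Wall sequence: TRB

1. t=2/3 → T at (20/3,4); v=(1,-3)
2. t=1/3 → R at (7,3); v=(-1,-3)
3. t=1 → B at (6,0); v=(-1,3)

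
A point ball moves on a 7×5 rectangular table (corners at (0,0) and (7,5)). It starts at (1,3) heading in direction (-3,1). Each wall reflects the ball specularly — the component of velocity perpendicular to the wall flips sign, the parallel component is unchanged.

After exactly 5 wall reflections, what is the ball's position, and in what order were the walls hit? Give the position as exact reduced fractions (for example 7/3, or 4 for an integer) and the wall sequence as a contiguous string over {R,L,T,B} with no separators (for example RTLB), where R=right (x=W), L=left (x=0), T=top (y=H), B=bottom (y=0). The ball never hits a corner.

1. t=1/3 → L at (0,10/3); v=(3,1)
2. t=5/3 → T at (5,5); v=(3,-1)
3. t=2/3 → R at (7,13/3); v=(-3,-1)
4. t=7/3 → L at (0,2); v=(3,-1)
5. t=2 → B at (6,0); v=(3,1)

Final position: (6,0)
Wall sequence: LTRLB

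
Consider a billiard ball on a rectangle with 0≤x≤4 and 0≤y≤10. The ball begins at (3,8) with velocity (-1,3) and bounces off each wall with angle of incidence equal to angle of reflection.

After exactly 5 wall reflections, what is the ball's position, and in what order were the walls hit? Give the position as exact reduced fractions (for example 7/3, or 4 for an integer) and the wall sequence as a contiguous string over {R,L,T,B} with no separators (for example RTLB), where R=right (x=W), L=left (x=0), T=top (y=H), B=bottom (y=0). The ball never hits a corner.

1. t=2/3 → T at (7/3,10); v=(-1,-3)
2. t=7/3 → L at (0,3); v=(1,-3)
3. t=1 → B at (1,0); v=(1,3)
4. t=3 → R at (4,9); v=(-1,3)
5. t=1/3 → T at (11/3,10); v=(-1,-3)

Final position: (11/3,10)
Wall sequence: TLBRT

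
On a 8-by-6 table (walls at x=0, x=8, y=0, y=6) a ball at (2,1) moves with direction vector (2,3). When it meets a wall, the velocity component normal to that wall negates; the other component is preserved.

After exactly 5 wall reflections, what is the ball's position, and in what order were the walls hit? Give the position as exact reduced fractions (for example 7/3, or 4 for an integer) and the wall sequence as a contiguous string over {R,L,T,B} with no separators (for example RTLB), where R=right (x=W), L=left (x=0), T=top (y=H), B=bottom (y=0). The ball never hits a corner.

Final position: (0,2)
Wall sequence: TRBTL

1. t=5/3 → T at (16/3,6); v=(2,-3)
2. t=4/3 → R at (8,2); v=(-2,-3)
3. t=2/3 → B at (20/3,0); v=(-2,3)
4. t=2 → T at (8/3,6); v=(-2,-3)
5. t=4/3 → L at (0,2); v=(2,-3)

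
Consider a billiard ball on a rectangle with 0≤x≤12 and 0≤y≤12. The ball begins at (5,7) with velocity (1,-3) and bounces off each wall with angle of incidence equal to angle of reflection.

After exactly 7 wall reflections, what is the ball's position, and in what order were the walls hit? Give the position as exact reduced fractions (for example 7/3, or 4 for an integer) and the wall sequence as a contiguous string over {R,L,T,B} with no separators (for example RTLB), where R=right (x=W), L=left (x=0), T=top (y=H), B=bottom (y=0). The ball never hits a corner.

Final position: (0,2)
Wall sequence: BTRBTBL

1. t=7/3 → B at (22/3,0); v=(1,3)
2. t=4 → T at (34/3,12); v=(1,-3)
3. t=2/3 → R at (12,10); v=(-1,-3)
4. t=10/3 → B at (26/3,0); v=(-1,3)
5. t=4 → T at (14/3,12); v=(-1,-3)
6. t=4 → B at (2/3,0); v=(-1,3)
7. t=2/3 → L at (0,2); v=(1,3)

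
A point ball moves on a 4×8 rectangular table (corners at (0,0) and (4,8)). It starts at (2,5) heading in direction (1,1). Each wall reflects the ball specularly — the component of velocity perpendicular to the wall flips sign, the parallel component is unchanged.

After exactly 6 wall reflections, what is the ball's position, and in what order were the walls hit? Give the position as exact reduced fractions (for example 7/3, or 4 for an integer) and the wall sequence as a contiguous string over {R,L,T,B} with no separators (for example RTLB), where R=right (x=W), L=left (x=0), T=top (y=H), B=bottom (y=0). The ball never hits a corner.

1. t=2 → R at (4,7); v=(-1,1)
2. t=1 → T at (3,8); v=(-1,-1)
3. t=3 → L at (0,5); v=(1,-1)
4. t=4 → R at (4,1); v=(-1,-1)
5. t=1 → B at (3,0); v=(-1,1)
6. t=3 → L at (0,3); v=(1,1)

Final position: (0,3)
Wall sequence: RTLRBL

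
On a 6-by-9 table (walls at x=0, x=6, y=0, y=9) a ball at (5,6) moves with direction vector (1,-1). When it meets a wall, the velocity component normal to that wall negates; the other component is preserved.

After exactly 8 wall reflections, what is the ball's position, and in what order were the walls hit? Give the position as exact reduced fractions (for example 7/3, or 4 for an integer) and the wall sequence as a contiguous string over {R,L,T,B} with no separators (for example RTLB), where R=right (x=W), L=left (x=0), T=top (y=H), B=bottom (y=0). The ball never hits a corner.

1. t=1 → R at (6,5); v=(-1,-1)
2. t=5 → B at (1,0); v=(-1,1)
3. t=1 → L at (0,1); v=(1,1)
4. t=6 → R at (6,7); v=(-1,1)
5. t=2 → T at (4,9); v=(-1,-1)
6. t=4 → L at (0,5); v=(1,-1)
7. t=5 → B at (5,0); v=(1,1)
8. t=1 → R at (6,1); v=(-1,1)

Final position: (6,1)
Wall sequence: RBLRTLBR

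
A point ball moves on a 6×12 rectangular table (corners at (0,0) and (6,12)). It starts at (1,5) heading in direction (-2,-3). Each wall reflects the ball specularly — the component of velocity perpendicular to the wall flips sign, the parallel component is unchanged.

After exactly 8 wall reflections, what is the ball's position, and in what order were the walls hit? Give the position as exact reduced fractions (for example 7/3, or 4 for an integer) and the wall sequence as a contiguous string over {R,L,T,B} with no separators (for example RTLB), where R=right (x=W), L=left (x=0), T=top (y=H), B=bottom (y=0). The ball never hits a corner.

1. t=1/2 → L at (0,7/2); v=(2,-3)
2. t=7/6 → B at (7/3,0); v=(2,3)
3. t=11/6 → R at (6,11/2); v=(-2,3)
4. t=13/6 → T at (5/3,12); v=(-2,-3)
5. t=5/6 → L at (0,19/2); v=(2,-3)
6. t=3 → R at (6,1/2); v=(-2,-3)
7. t=1/6 → B at (17/3,0); v=(-2,3)
8. t=17/6 → L at (0,17/2); v=(2,3)

Final position: (0,17/2)
Wall sequence: LBRTLRBL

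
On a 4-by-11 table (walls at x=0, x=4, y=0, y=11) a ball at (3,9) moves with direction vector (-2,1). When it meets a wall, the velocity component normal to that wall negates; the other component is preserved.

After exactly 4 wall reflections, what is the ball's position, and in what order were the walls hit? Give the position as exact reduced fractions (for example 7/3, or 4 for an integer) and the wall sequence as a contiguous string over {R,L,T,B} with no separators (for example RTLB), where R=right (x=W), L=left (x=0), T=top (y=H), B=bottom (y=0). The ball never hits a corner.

1. t=3/2 → L at (0,21/2); v=(2,1)
2. t=1/2 → T at (1,11); v=(2,-1)
3. t=3/2 → R at (4,19/2); v=(-2,-1)
4. t=2 → L at (0,15/2); v=(2,-1)

Final position: (0,15/2)
Wall sequence: LTRL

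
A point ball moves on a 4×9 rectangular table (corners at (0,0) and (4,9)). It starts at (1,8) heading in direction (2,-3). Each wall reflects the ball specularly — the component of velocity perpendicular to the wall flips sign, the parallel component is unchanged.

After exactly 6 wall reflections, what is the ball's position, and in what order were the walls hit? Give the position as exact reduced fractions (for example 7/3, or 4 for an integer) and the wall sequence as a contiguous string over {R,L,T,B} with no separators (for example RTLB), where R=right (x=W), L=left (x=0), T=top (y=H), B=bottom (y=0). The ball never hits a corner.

1. t=3/2 → R at (4,7/2); v=(-2,-3)
2. t=7/6 → B at (5/3,0); v=(-2,3)
3. t=5/6 → L at (0,5/2); v=(2,3)
4. t=2 → R at (4,17/2); v=(-2,3)
5. t=1/6 → T at (11/3,9); v=(-2,-3)
6. t=11/6 → L at (0,7/2); v=(2,-3)

Final position: (0,7/2)
Wall sequence: RBLRTL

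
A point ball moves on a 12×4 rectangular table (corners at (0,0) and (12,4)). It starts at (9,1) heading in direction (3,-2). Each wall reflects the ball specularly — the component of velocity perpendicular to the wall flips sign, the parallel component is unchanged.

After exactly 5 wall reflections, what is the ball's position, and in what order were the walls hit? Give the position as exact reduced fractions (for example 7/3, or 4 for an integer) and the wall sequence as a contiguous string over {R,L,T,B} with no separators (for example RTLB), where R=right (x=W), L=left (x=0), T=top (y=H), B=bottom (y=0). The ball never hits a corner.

Final position: (0,1)
Wall sequence: BRTBL

1. t=1/2 → B at (21/2,0); v=(3,2)
2. t=1/2 → R at (12,1); v=(-3,2)
3. t=3/2 → T at (15/2,4); v=(-3,-2)
4. t=2 → B at (3/2,0); v=(-3,2)
5. t=1/2 → L at (0,1); v=(3,2)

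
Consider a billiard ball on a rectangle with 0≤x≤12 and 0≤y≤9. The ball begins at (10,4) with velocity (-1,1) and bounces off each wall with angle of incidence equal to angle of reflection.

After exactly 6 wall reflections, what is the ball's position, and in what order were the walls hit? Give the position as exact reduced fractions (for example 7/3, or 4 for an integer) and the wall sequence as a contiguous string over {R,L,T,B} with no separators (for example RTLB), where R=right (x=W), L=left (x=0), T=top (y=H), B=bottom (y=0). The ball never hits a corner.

1. t=5 → T at (5,9); v=(-1,-1)
2. t=5 → L at (0,4); v=(1,-1)
3. t=4 → B at (4,0); v=(1,1)
4. t=8 → R at (12,8); v=(-1,1)
5. t=1 → T at (11,9); v=(-1,-1)
6. t=9 → B at (2,0); v=(-1,1)

Final position: (2,0)
Wall sequence: TLBRTB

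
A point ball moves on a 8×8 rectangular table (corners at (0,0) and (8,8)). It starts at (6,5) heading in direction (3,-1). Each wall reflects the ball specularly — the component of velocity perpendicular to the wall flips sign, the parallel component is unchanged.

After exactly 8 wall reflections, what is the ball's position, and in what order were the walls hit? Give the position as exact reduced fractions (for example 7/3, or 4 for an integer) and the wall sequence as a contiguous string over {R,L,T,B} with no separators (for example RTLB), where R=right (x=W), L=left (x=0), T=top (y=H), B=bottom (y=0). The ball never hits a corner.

1. t=2/3 → R at (8,13/3); v=(-3,-1)
2. t=8/3 → L at (0,5/3); v=(3,-1)
3. t=5/3 → B at (5,0); v=(3,1)
4. t=1 → R at (8,1); v=(-3,1)
5. t=8/3 → L at (0,11/3); v=(3,1)
6. t=8/3 → R at (8,19/3); v=(-3,1)
7. t=5/3 → T at (3,8); v=(-3,-1)
8. t=1 → L at (0,7); v=(3,-1)

Final position: (0,7)
Wall sequence: RLBRLRTL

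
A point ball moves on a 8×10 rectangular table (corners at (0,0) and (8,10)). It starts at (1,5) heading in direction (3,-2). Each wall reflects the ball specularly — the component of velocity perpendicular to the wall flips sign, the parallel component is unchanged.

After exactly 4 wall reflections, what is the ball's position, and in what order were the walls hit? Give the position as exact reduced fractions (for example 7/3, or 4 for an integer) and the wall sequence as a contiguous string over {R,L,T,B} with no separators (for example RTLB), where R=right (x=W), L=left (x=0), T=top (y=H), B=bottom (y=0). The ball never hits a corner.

Final position: (15/2,10)
Wall sequence: RBLT

1. t=7/3 → R at (8,1/3); v=(-3,-2)
2. t=1/6 → B at (15/2,0); v=(-3,2)
3. t=5/2 → L at (0,5); v=(3,2)
4. t=5/2 → T at (15/2,10); v=(3,-2)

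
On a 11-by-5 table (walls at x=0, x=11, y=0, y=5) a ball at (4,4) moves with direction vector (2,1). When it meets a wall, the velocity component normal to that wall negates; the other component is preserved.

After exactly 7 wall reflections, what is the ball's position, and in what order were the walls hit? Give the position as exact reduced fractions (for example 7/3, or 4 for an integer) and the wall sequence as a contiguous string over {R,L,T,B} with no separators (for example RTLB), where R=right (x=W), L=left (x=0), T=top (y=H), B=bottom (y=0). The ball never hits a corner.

1. t=1 → T at (6,5); v=(2,-1)
2. t=5/2 → R at (11,5/2); v=(-2,-1)
3. t=5/2 → B at (6,0); v=(-2,1)
4. t=3 → L at (0,3); v=(2,1)
5. t=2 → T at (4,5); v=(2,-1)
6. t=7/2 → R at (11,3/2); v=(-2,-1)
7. t=3/2 → B at (8,0); v=(-2,1)

Final position: (8,0)
Wall sequence: TRBLTRB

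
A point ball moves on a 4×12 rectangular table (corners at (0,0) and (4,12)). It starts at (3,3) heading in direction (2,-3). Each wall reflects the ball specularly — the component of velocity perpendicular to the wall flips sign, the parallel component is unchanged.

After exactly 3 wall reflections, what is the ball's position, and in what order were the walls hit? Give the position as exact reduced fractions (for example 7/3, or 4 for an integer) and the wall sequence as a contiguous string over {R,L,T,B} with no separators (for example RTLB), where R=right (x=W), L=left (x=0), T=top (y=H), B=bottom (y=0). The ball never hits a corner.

1. t=1/2 → R at (4,3/2); v=(-2,-3)
2. t=1/2 → B at (3,0); v=(-2,3)
3. t=3/2 → L at (0,9/2); v=(2,3)

Final position: (0,9/2)
Wall sequence: RBL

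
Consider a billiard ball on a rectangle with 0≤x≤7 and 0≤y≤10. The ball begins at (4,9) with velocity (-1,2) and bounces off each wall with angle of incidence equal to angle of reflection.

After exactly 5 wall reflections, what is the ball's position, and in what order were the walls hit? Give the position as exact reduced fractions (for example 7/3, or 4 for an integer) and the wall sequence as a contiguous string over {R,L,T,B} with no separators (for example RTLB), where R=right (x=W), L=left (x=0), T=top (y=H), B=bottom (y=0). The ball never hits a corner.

1. t=1/2 → T at (7/2,10); v=(-1,-2)
2. t=7/2 → L at (0,3); v=(1,-2)
3. t=3/2 → B at (3/2,0); v=(1,2)
4. t=5 → T at (13/2,10); v=(1,-2)
5. t=1/2 → R at (7,9); v=(-1,-2)

Final position: (7,9)
Wall sequence: TLBTR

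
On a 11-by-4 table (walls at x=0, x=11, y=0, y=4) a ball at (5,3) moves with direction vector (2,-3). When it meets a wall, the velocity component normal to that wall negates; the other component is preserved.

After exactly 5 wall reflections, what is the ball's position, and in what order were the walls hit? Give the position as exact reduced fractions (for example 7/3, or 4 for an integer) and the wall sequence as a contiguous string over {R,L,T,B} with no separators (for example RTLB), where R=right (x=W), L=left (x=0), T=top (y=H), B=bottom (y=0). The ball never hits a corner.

Final position: (7,4)
Wall sequence: BTRBT

1. t=1 → B at (7,0); v=(2,3)
2. t=4/3 → T at (29/3,4); v=(2,-3)
3. t=2/3 → R at (11,2); v=(-2,-3)
4. t=2/3 → B at (29/3,0); v=(-2,3)
5. t=4/3 → T at (7,4); v=(-2,-3)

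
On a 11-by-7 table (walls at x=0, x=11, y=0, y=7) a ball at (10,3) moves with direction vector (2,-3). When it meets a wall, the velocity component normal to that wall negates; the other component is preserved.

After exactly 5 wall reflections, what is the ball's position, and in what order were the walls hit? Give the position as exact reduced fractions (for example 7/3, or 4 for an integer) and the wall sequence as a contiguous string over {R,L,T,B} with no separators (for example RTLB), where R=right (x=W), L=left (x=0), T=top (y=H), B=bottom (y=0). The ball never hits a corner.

Final position: (0,1)
Wall sequence: RBTBL

1. t=1/2 → R at (11,3/2); v=(-2,-3)
2. t=1/2 → B at (10,0); v=(-2,3)
3. t=7/3 → T at (16/3,7); v=(-2,-3)
4. t=7/3 → B at (2/3,0); v=(-2,3)
5. t=1/3 → L at (0,1); v=(2,3)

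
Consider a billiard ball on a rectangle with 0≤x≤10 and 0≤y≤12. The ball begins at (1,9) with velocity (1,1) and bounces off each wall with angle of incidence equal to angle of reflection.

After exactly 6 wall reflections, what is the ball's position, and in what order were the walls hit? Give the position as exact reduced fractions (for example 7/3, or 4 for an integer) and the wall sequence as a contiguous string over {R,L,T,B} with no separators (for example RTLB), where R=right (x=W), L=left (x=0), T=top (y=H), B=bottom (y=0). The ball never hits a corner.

Final position: (10,10)
Wall sequence: TRBLTR

1. t=3 → T at (4,12); v=(1,-1)
2. t=6 → R at (10,6); v=(-1,-1)
3. t=6 → B at (4,0); v=(-1,1)
4. t=4 → L at (0,4); v=(1,1)
5. t=8 → T at (8,12); v=(1,-1)
6. t=2 → R at (10,10); v=(-1,-1)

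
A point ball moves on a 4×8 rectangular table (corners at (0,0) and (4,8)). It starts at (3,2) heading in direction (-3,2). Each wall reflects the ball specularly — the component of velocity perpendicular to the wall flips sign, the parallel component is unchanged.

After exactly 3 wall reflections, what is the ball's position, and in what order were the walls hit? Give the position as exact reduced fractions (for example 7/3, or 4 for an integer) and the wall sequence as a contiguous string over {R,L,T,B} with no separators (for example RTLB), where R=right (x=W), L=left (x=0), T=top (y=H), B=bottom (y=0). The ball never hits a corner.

1. t=1 → L at (0,4); v=(3,2)
2. t=4/3 → R at (4,20/3); v=(-3,2)
3. t=2/3 → T at (2,8); v=(-3,-2)

Final position: (2,8)
Wall sequence: LRT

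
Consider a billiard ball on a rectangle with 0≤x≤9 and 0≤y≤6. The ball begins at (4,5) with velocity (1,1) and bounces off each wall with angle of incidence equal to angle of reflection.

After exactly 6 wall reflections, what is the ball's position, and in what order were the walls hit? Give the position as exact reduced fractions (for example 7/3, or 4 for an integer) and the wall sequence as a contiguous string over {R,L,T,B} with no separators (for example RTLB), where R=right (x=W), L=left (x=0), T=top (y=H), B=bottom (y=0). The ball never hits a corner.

Final position: (5,0)
Wall sequence: TRBTLB

1. t=1 → T at (5,6); v=(1,-1)
2. t=4 → R at (9,2); v=(-1,-1)
3. t=2 → B at (7,0); v=(-1,1)
4. t=6 → T at (1,6); v=(-1,-1)
5. t=1 → L at (0,5); v=(1,-1)
6. t=5 → B at (5,0); v=(1,1)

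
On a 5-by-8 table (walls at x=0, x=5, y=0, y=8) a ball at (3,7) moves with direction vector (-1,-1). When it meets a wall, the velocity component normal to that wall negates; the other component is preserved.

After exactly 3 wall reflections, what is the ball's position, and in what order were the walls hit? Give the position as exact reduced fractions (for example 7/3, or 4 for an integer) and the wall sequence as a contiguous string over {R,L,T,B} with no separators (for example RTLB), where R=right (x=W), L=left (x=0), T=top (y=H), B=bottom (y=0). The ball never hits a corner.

1. t=3 → L at (0,4); v=(1,-1)
2. t=4 → B at (4,0); v=(1,1)
3. t=1 → R at (5,1); v=(-1,1)

Final position: (5,1)
Wall sequence: LBR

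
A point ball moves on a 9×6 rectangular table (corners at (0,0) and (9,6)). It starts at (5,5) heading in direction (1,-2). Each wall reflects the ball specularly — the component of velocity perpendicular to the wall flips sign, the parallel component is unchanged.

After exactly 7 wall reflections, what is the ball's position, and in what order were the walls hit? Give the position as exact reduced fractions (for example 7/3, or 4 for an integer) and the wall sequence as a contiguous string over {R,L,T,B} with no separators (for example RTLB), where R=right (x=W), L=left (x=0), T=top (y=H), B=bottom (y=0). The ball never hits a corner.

1. t=5/2 → B at (15/2,0); v=(1,2)
2. t=3/2 → R at (9,3); v=(-1,2)
3. t=3/2 → T at (15/2,6); v=(-1,-2)
4. t=3 → B at (9/2,0); v=(-1,2)
5. t=3 → T at (3/2,6); v=(-1,-2)
6. t=3/2 → L at (0,3); v=(1,-2)
7. t=3/2 → B at (3/2,0); v=(1,2)

Final position: (3/2,0)
Wall sequence: BRTBTLB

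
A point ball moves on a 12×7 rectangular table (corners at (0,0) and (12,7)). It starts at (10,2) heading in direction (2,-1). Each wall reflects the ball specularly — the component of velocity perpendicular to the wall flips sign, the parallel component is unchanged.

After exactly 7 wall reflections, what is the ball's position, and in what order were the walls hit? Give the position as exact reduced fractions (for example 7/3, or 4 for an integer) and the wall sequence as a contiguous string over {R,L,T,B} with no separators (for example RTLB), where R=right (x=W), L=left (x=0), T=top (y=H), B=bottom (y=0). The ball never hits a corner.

Final position: (0,3)
Wall sequence: RBLTRBL

1. t=1 → R at (12,1); v=(-2,-1)
2. t=1 → B at (10,0); v=(-2,1)
3. t=5 → L at (0,5); v=(2,1)
4. t=2 → T at (4,7); v=(2,-1)
5. t=4 → R at (12,3); v=(-2,-1)
6. t=3 → B at (6,0); v=(-2,1)
7. t=3 → L at (0,3); v=(2,1)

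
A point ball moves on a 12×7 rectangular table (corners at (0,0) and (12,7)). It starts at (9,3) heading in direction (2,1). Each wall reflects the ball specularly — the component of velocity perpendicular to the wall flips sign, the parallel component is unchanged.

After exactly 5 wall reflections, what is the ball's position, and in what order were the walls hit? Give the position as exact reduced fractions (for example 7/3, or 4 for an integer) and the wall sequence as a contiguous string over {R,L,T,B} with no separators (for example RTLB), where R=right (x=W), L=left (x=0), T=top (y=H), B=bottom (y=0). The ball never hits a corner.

Final position: (12,5/2)
Wall sequence: RTLBR

1. t=3/2 → R at (12,9/2); v=(-2,1)
2. t=5/2 → T at (7,7); v=(-2,-1)
3. t=7/2 → L at (0,7/2); v=(2,-1)
4. t=7/2 → B at (7,0); v=(2,1)
5. t=5/2 → R at (12,5/2); v=(-2,1)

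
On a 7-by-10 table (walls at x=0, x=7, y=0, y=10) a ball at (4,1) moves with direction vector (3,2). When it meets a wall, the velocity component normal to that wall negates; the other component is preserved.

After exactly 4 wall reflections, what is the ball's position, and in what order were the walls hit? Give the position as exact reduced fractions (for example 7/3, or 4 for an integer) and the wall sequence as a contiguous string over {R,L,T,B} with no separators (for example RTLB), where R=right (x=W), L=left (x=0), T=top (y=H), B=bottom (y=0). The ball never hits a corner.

1. t=1 → R at (7,3); v=(-3,2)
2. t=7/3 → L at (0,23/3); v=(3,2)
3. t=7/6 → T at (7/2,10); v=(3,-2)
4. t=7/6 → R at (7,23/3); v=(-3,-2)

Final position: (7,23/3)
Wall sequence: RLTR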